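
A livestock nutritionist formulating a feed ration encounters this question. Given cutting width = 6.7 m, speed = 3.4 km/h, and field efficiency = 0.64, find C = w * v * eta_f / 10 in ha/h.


C = w * v * eta_f / 10
  = 6.7 * 3.4 * 0.64 / 10
  = 14.58 / 10
  = 1.46 ha/h


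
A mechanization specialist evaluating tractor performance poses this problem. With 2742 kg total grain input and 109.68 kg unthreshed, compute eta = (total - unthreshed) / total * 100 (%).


eta = (total - unthreshed) / total * 100
    = (2742 - 109.68) / 2742 * 100
    = 2632.32 / 2742 * 100
    = 96%


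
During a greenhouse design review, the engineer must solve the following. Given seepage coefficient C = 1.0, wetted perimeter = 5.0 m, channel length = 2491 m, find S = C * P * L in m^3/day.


S = C * P * L
  = 1.0 * 5.0 * 2491
  = 12455 m^3/day


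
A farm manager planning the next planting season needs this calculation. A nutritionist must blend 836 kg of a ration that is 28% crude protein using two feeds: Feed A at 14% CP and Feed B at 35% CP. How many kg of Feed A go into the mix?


parts_A = CP_b - target = 35 - 28 = 7
parts_B = target - CP_a = 28 - 14 = 14
total_parts = 7 + 14 = 21
Feed A = 836 * 7 / 21 = 278.67 kg
Feed B = 836 * 14 / 21 = 557.33 kg

278.67 kg


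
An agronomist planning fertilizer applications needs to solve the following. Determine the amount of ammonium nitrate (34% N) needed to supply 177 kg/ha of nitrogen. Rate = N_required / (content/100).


Rate = N_required / (N_content / 100)
     = 177 / (34 / 100)
     = 177 / 0.34
     = 520.59 kg/ha


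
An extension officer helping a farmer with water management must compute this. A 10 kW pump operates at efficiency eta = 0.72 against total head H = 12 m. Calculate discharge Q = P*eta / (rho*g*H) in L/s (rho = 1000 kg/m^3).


Q = (P * 1000 * eta) / (rho * g * H)
  = (10 * 1000 * 0.72) / (1000 * 9.81 * 12)
  = 7200 / 117720
  = 0.06116 m^3/s = 61.16 L/s


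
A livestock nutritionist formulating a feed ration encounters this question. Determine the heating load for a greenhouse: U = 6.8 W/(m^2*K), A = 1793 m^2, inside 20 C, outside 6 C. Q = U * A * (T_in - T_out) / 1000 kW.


dT = 20 - (6) = 14 K
Q = U * A * dT
  = 6.8 * 1793 * 14
  = 170693.60 W = 170.69 kW


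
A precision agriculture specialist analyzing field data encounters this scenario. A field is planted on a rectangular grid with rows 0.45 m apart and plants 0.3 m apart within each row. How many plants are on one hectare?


D = 10000 / (row_sp * plant_sp)
  = 10000 / (0.45 * 0.3)
  = 10000 / 0.1350
  = 74074.07 plants/ha


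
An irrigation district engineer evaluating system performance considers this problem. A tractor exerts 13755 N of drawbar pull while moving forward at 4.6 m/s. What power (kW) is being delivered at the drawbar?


P = F * v / 1000
  = 13755 * 4.6 / 1000
  = 63273 / 1000
  = 63.27 kW


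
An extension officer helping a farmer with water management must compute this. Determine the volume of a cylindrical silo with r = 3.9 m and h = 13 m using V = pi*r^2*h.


V = pi * r^2 * h
  = pi * 3.9^2 * 13
  = pi * 15.21 * 13
  = 621.19 m^3


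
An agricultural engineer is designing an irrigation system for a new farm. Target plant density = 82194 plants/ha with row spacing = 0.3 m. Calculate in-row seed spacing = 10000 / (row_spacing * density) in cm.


spacing = 10000 / (row_sp * density)
        = 10000 / (0.3 * 82194)
        = 10000 / 24658.20
        = 0.40554 m = 40.55 cm


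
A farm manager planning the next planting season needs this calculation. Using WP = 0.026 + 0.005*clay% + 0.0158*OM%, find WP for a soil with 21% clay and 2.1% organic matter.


WP = 0.026 + 0.005*21 + 0.0158*2.1
   = 0.026 + 0.1050 + 0.0332
   = 0.1642


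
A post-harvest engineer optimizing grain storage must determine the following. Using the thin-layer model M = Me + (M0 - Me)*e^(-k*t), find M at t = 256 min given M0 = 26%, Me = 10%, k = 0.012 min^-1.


M = Me + (M0 - Me) * e^(-k*t)
  = 10 + (26 - 10) * e^(-0.012*256)
  = 10 + 16 * e^(-3.072)
  = 10 + 16 * 0.04633
  = 10 + 0.7413
  = 10.74%


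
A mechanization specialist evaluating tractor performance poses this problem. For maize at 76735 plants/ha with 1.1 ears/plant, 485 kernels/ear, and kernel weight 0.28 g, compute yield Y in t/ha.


Y = density * ears * kernels * kw
  = 76735 * 1.1 * 485 * 0.28 g/ha
  = 11462674.30 g/ha
  = 11462.67 kg/ha = 11.46 t/ha


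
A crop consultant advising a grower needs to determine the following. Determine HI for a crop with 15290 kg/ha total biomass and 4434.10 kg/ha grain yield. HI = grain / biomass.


HI = grain_yield / biomass
   = 4434.10 / 15290
   = 0.29


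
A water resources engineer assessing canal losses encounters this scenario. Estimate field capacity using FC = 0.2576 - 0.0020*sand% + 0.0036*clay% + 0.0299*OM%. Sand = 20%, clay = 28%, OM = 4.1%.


FC = 0.2576 - 0.0020*20 + 0.0036*28 + 0.0299*4.1
   = 0.2576 - 0.0400 + 0.1008 + 0.1226
   = 0.4410


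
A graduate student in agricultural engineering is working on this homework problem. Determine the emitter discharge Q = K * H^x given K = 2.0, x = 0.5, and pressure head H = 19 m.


Q = K * H^x
  = 2.0 * 19^0.5
  = 2.0 * 4.3589
  = 8.72 L/h


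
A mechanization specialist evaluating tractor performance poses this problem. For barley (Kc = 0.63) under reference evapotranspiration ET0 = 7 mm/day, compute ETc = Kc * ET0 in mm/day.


ETc = Kc * ET0
    = 0.63 * 7
    = 4.41 mm/day


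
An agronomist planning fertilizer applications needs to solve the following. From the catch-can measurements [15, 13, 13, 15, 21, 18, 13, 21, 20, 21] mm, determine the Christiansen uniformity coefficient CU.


xbar = 170 / 10 = 17
sum|xi - xbar| = 32
CU = 100 * (1 - 32 / (10 * 17))
   = 100 * (1 - 0.1882)
   = 81.18%


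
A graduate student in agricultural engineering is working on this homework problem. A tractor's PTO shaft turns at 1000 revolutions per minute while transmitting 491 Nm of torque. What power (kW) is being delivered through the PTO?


P = 2*pi*n*T / 60000
  = 2*pi * 1000 * 491 / 60000
  = 3085043.99 / 60000
  = 51.42 kW


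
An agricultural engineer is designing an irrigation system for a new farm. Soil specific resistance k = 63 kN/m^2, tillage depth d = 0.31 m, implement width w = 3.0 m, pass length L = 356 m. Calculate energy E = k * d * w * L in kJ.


E = k * d * w * L
  = 63 * 0.31 * 3.0 * 356
  = 20858.04 kJ


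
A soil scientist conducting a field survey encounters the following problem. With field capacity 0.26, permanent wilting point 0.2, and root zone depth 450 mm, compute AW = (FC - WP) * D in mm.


AW = (FC - WP) * D
   = (0.26 - 0.2) * 450
   = 0.06 * 450
   = 27 mm


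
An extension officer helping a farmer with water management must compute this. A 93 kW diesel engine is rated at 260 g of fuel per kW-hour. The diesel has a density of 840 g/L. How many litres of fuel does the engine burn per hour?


FC = P * BSFC / rho_fuel
   = 93 * 260 / 840
   = 24180 / 840
   = 28.79 L/h


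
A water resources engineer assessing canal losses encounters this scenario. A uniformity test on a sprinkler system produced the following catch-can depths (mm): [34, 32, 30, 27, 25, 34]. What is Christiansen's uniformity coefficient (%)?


xbar = 182 / 6 = 30.333
sum|xi - xbar| = 18
CU = 100 * (1 - 18 / (6 * 30.333))
   = 100 * (1 - 0.0989)
   = 90.11%


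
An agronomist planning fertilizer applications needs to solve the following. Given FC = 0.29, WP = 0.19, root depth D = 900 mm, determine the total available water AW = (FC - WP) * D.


AW = (FC - WP) * D
   = (0.29 - 0.19) * 900
   = 0.10 * 900
   = 90 mm


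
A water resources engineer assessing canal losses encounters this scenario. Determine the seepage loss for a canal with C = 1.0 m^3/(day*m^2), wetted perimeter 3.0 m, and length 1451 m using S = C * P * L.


S = C * P * L
  = 1.0 * 3.0 * 1451
  = 4353 m^3/day


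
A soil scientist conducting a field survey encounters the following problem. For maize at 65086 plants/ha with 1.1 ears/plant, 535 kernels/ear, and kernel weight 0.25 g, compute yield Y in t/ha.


Y = density * ears * kernels * kw
  = 65086 * 1.1 * 535 * 0.25 g/ha
  = 9575777.75 g/ha
  = 9575.78 kg/ha = 9.58 t/ha


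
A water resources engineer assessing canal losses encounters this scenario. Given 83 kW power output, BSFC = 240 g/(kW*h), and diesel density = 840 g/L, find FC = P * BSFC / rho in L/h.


FC = P * BSFC / rho_fuel
   = 83 * 240 / 840
   = 19920 / 840
   = 23.71 L/h


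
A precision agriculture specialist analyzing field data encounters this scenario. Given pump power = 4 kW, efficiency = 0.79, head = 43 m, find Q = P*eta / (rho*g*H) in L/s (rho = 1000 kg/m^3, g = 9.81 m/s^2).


Q = (P * 1000 * eta) / (rho * g * H)
  = (4 * 1000 * 0.79) / (1000 * 9.81 * 43)
  = 3160 / 421830
  = 0.00749 m^3/s = 7.49 L/s


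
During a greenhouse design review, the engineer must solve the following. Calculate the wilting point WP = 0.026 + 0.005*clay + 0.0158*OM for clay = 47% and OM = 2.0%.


WP = 0.026 + 0.005*47 + 0.0158*2.0
   = 0.026 + 0.2350 + 0.0316
   = 0.2926


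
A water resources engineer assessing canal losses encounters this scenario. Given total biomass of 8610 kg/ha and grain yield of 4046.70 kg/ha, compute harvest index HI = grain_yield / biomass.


HI = grain_yield / biomass
   = 4046.70 / 8610
   = 0.47


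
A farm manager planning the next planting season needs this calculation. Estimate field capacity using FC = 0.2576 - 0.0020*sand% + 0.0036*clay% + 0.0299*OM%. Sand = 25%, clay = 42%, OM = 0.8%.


FC = 0.2576 - 0.0020*25 + 0.0036*42 + 0.0299*0.8
   = 0.2576 - 0.0500 + 0.1512 + 0.0239
   = 0.3827


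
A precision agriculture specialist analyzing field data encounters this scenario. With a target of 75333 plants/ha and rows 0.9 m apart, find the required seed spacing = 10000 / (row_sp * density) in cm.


spacing = 10000 / (row_sp * density)
        = 10000 / (0.9 * 75333)
        = 10000 / 67799.70
        = 0.14749 m = 14.75 cm


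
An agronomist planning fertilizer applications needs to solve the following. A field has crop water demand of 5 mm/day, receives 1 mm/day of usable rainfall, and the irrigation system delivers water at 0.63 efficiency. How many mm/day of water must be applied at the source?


IWR = (ETc - Pe) / Ea
    = (5 - 1) / 0.63
    = 4 / 0.63
    = 6.35 mm/day


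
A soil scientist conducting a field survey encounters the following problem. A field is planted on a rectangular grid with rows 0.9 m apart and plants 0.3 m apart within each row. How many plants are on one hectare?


D = 10000 / (row_sp * plant_sp)
  = 10000 / (0.9 * 0.3)
  = 10000 / 0.2700
  = 37037.04 plants/ha


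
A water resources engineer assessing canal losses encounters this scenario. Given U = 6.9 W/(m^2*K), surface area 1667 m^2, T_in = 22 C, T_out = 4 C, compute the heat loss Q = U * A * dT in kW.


dT = 22 - (4) = 18 K
Q = U * A * dT
  = 6.9 * 1667 * 18
  = 207041.40 W = 207.04 kW


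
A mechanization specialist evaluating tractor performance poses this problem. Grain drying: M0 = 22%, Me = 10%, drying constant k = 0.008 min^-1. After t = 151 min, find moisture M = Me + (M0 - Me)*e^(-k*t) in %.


M = Me + (M0 - Me) * e^(-k*t)
  = 10 + (22 - 10) * e^(-0.008*151)
  = 10 + 12 * e^(-1.208)
  = 10 + 12 * 0.29879
  = 10 + 3.5855
  = 13.59%


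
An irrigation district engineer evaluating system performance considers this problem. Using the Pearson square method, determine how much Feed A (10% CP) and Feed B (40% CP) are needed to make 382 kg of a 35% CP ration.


parts_A = CP_b - target = 40 - 35 = 5
parts_B = target - CP_a = 35 - 10 = 25
total_parts = 5 + 25 = 30
Feed A = 382 * 5 / 30 = 63.67 kg
Feed B = 382 * 25 / 30 = 318.33 kg

63.67 kg


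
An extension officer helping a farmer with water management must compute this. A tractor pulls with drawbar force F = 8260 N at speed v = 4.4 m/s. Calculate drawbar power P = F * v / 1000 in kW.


P = F * v / 1000
  = 8260 * 4.4 / 1000
  = 36344 / 1000
  = 36.34 kW


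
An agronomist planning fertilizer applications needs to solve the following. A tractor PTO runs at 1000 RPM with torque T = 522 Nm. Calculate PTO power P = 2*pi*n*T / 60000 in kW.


P = 2*pi*n*T / 60000
  = 2*pi * 1000 * 522 / 60000
  = 3279822.73 / 60000
  = 54.66 kW


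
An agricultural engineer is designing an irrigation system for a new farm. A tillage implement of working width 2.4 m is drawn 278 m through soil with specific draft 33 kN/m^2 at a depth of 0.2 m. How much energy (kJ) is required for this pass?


E = k * d * w * L
  = 33 * 0.2 * 2.4 * 278
  = 4403.52 kJ


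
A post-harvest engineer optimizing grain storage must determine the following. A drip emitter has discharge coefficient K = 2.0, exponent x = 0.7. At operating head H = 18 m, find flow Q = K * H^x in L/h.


Q = K * H^x
  = 2.0 * 18^0.7
  = 2.0 * 7.5629
  = 15.13 L/h


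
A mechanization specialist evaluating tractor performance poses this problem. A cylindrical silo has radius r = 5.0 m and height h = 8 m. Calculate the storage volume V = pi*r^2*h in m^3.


V = pi * r^2 * h
  = pi * 5.0^2 * 8
  = pi * 25 * 8
  = 628.32 m^3


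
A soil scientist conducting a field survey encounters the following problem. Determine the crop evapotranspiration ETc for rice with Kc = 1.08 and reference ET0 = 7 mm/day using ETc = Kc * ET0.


ETc = Kc * ET0
    = 1.08 * 7
    = 7.56 mm/day


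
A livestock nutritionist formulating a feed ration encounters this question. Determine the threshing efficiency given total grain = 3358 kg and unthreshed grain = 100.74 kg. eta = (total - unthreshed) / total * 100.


eta = (total - unthreshed) / total * 100
    = (3358 - 100.74) / 3358 * 100
    = 3257.26 / 3358 * 100
    = 97%


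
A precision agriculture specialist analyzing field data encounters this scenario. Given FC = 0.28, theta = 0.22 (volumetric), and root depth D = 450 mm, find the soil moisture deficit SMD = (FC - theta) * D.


SMD = (FC - theta) * D
    = (0.28 - 0.22) * 450
    = 0.060 * 450
    = 27 mm


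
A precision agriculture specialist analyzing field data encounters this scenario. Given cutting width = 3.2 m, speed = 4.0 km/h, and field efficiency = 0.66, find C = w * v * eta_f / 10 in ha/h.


C = w * v * eta_f / 10
  = 3.2 * 4.0 * 0.66 / 10
  = 8.45 / 10
  = 0.84 ha/h


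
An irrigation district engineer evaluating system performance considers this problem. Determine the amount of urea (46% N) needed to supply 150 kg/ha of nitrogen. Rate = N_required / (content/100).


Rate = N_required / (N_content / 100)
     = 150 / (46 / 100)
     = 150 / 0.46
     = 326.09 kg/ha


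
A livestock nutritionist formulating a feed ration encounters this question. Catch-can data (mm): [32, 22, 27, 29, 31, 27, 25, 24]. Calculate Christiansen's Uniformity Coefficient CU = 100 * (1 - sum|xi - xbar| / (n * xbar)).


xbar = 217 / 8 = 27.125
sum|xi - xbar| = 21.250
CU = 100 * (1 - 21.250 / (8 * 27.125))
   = 100 * (1 - 0.0979)
   = 90.21%


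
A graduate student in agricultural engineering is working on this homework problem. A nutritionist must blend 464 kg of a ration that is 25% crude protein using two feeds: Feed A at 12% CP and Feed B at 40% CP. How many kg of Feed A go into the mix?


parts_A = CP_b - target = 40 - 25 = 15
parts_B = target - CP_a = 25 - 12 = 13
total_parts = 15 + 13 = 28
Feed A = 464 * 15 / 28 = 248.57 kg
Feed B = 464 * 13 / 28 = 215.43 kg

248.57 kg


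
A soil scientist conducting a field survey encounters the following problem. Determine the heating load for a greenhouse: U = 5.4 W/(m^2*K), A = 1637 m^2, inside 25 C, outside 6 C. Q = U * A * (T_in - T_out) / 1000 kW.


dT = 25 - (6) = 19 K
Q = U * A * dT
  = 5.4 * 1637 * 19
  = 167956.20 W = 167.96 kW


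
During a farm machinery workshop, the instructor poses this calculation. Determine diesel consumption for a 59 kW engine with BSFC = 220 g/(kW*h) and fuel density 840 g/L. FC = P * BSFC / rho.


FC = P * BSFC / rho_fuel
   = 59 * 220 / 840
   = 12980 / 840
   = 15.45 L/h


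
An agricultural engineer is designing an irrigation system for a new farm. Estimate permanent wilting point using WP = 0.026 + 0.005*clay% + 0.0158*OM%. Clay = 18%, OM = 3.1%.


WP = 0.026 + 0.005*18 + 0.0158*3.1
   = 0.026 + 0.0900 + 0.0490
   = 0.1650


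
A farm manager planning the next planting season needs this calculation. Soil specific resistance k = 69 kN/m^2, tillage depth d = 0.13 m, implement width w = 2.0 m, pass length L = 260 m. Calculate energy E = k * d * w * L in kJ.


E = k * d * w * L
  = 69 * 0.13 * 2.0 * 260
  = 4664.40 kJ


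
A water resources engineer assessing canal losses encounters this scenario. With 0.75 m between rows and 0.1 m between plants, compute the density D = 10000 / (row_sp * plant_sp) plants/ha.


D = 10000 / (row_sp * plant_sp)
  = 10000 / (0.75 * 0.1)
  = 10000 / 0.0750
  = 133333.33 plants/ha


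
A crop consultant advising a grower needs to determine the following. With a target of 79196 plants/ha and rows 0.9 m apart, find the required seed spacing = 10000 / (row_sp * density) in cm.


spacing = 10000 / (row_sp * density)
        = 10000 / (0.9 * 79196)
        = 10000 / 71276.40
        = 0.14030 m = 14.03 cm


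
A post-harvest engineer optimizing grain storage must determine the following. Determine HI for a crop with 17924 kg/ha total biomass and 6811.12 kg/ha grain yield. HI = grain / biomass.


HI = grain_yield / biomass
   = 6811.12 / 17924
   = 0.38


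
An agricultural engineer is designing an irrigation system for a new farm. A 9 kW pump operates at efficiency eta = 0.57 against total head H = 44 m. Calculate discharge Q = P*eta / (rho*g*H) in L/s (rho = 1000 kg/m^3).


Q = (P * 1000 * eta) / (rho * g * H)
  = (9 * 1000 * 0.57) / (1000 * 9.81 * 44)
  = 5130 / 431640
  = 0.01188 m^3/s = 11.88 L/s


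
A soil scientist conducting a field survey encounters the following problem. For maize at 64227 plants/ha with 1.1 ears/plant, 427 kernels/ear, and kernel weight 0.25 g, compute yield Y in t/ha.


Y = density * ears * kernels * kw
  = 64227 * 1.1 * 427 * 0.25 g/ha
  = 7541855.48 g/ha
  = 7541.86 kg/ha = 7.54 t/ha


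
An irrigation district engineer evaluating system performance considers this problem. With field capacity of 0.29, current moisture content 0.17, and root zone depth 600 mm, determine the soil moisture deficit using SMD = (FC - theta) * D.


SMD = (FC - theta) * D
    = (0.29 - 0.17) * 600
    = 0.120 * 600
    = 72 mm


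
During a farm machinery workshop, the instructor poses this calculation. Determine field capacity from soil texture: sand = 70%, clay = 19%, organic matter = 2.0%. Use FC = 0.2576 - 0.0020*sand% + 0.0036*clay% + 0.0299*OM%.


FC = 0.2576 - 0.0020*70 + 0.0036*19 + 0.0299*2.0
   = 0.2576 - 0.1400 + 0.0684 + 0.0598
   = 0.2458


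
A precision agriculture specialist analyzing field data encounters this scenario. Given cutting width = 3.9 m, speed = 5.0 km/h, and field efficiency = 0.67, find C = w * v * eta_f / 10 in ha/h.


C = w * v * eta_f / 10
  = 3.9 * 5.0 * 0.67 / 10
  = 13.07 / 10
  = 1.31 ha/h


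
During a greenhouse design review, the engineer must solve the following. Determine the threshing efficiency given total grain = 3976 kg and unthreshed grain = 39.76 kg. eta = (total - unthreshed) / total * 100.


eta = (total - unthreshed) / total * 100
    = (3976 - 39.76) / 3976 * 100
    = 3936.24 / 3976 * 100
    = 99%


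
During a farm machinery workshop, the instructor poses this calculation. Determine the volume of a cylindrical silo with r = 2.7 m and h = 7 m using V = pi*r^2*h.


V = pi * r^2 * h
  = pi * 2.7^2 * 7
  = pi * 7.29 * 7
  = 160.32 m^3


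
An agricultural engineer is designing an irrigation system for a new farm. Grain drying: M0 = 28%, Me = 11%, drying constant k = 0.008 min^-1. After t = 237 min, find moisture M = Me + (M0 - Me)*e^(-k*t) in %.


M = Me + (M0 - Me) * e^(-k*t)
  = 11 + (28 - 11) * e^(-0.008*237)
  = 11 + 17 * e^(-1.896)
  = 11 + 17 * 0.15017
  = 11 + 2.5529
  = 13.55%


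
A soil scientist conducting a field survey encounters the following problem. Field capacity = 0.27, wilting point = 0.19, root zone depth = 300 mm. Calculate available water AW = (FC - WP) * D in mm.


AW = (FC - WP) * D
   = (0.27 - 0.19) * 300
   = 0.08 * 300
   = 24 mm


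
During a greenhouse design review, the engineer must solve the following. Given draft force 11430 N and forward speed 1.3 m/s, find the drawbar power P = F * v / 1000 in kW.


P = F * v / 1000
  = 11430 * 1.3 / 1000
  = 14859 / 1000
  = 14.86 kW


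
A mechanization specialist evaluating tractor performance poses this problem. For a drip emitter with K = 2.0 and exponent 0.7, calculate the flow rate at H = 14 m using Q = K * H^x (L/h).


Q = K * H^x
  = 2.0 * 14^0.7
  = 2.0 * 6.3429
  = 12.69 L/h


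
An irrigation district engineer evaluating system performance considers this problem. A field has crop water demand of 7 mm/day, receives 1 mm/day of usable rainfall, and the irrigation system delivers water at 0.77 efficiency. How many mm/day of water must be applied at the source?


IWR = (ETc - Pe) / Ea
    = (7 - 1) / 0.77
    = 6 / 0.77
    = 7.79 mm/day


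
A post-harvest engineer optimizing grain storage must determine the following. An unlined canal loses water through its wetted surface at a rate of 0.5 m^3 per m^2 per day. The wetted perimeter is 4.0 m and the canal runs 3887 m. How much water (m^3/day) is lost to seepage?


S = C * P * L
  = 0.5 * 4.0 * 3887
  = 7774 m^3/day


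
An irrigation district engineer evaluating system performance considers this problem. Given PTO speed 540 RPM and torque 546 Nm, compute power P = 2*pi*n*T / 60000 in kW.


P = 2*pi*n*T / 60000
  = 2*pi * 540 * 546 / 60000
  = 1852534.36 / 60000
  = 30.88 kW


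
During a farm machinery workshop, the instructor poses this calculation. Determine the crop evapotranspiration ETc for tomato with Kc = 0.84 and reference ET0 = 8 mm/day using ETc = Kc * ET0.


ETc = Kc * ET0
    = 0.84 * 8
    = 6.72 mm/day


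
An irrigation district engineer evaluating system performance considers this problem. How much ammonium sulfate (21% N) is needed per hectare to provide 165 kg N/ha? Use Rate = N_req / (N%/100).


Rate = N_required / (N_content / 100)
     = 165 / (21 / 100)
     = 165 / 0.21
     = 785.71 kg/ha


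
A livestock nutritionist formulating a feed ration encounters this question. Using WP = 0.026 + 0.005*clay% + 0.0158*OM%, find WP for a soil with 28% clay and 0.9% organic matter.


WP = 0.026 + 0.005*28 + 0.0158*0.9
   = 0.026 + 0.1400 + 0.0142
   = 0.1802


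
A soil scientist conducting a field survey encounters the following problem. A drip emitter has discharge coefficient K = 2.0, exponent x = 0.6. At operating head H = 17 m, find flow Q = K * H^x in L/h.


Q = K * H^x
  = 2.0 * 17^0.6
  = 2.0 * 5.4736
  = 10.95 L/h


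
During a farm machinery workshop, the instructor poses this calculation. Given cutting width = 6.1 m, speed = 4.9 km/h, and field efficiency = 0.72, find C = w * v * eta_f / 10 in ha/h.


C = w * v * eta_f / 10
  = 6.1 * 4.9 * 0.72 / 10
  = 21.52 / 10
  = 2.15 ha/h


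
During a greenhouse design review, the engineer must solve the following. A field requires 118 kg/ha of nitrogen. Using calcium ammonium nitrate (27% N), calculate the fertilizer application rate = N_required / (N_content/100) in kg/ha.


Rate = N_required / (N_content / 100)
     = 118 / (27 / 100)
     = 118 / 0.27
     = 437.04 kg/ha


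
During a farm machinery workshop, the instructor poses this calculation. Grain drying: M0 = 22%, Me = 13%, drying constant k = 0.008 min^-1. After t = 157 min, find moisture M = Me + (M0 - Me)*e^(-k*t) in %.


M = Me + (M0 - Me) * e^(-k*t)
  = 13 + (22 - 13) * e^(-0.008*157)
  = 13 + 9 * e^(-1.256)
  = 13 + 9 * 0.28479
  = 13 + 2.5631
  = 15.56%


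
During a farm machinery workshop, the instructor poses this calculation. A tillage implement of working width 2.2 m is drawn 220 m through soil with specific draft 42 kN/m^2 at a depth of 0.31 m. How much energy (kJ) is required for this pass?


E = k * d * w * L
  = 42 * 0.31 * 2.2 * 220
  = 6301.68 kJ


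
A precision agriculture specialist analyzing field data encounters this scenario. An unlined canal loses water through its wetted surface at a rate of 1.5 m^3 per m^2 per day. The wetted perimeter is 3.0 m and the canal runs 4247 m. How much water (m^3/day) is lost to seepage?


S = C * P * L
  = 1.5 * 3.0 * 4247
  = 19111.50 m^3/day


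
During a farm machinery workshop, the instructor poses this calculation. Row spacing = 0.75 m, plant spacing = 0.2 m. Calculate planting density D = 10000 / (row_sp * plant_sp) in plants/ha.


D = 10000 / (row_sp * plant_sp)
  = 10000 / (0.75 * 0.2)
  = 10000 / 0.1500
  = 66666.67 plants/ha


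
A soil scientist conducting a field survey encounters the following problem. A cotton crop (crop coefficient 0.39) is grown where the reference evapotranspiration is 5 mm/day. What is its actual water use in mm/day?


ETc = Kc * ET0
    = 0.39 * 5
    = 1.95 mm/day


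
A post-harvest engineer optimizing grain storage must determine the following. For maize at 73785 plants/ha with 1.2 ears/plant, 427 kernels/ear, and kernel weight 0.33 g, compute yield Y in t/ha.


Y = density * ears * kernels * kw
  = 73785 * 1.2 * 427 * 0.33 g/ha
  = 12476453.22 g/ha
  = 12476.45 kg/ha = 12.48 t/ha


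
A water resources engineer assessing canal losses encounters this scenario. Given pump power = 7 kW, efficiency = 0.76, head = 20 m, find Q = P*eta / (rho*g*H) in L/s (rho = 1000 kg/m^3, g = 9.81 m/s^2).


Q = (P * 1000 * eta) / (rho * g * H)
  = (7 * 1000 * 0.76) / (1000 * 9.81 * 20)
  = 5320 / 196200
  = 0.02712 m^3/s = 27.12 L/s


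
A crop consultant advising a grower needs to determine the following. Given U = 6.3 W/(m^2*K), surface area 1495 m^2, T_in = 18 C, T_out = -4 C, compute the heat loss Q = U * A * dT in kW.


dT = 18 - (-4) = 22 K
Q = U * A * dT
  = 6.3 * 1495 * 22
  = 207207 W = 207.21 kW


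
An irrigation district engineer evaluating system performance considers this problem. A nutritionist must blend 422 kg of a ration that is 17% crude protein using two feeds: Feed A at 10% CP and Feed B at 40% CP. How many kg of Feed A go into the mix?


parts_A = CP_b - target = 40 - 17 = 23
parts_B = target - CP_a = 17 - 10 = 7
total_parts = 23 + 7 = 30
Feed A = 422 * 23 / 30 = 323.53 kg
Feed B = 422 * 7 / 30 = 98.47 kg

323.53 kg


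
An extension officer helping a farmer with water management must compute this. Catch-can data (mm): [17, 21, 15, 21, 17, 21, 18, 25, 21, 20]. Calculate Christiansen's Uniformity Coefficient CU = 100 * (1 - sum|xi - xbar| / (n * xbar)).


xbar = 196 / 10 = 19.600
sum|xi - xbar| = 22.800
CU = 100 * (1 - 22.800 / (10 * 19.600))
   = 100 * (1 - 0.1163)
   = 88.37%


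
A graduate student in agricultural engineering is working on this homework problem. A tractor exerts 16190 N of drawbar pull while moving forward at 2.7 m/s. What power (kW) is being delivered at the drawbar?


P = F * v / 1000
  = 16190 * 2.7 / 1000
  = 43713 / 1000
  = 43.71 kW


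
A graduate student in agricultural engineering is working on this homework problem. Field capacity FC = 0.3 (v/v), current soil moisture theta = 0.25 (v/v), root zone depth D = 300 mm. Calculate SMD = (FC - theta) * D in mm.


SMD = (FC - theta) * D
    = (0.3 - 0.25) * 300
    = 0.050 * 300
    = 15 mm


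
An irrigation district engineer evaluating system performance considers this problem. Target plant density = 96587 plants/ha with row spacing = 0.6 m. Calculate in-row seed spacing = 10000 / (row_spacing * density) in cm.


spacing = 10000 / (row_sp * density)
        = 10000 / (0.6 * 96587)
        = 10000 / 57952.20
        = 0.17256 m = 17.26 cm


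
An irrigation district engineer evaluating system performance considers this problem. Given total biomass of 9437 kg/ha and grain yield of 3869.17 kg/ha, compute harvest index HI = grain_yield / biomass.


HI = grain_yield / biomass
   = 3869.17 / 9437
   = 0.41


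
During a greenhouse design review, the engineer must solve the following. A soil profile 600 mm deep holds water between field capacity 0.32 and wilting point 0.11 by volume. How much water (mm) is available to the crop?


AW = (FC - WP) * D
   = (0.32 - 0.11) * 600
   = 0.21 * 600
   = 126 mm


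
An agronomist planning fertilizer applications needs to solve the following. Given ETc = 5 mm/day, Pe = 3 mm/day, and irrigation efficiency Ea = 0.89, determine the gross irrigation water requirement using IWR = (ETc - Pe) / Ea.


IWR = (ETc - Pe) / Ea
    = (5 - 3) / 0.89
    = 2 / 0.89
    = 2.25 mm/day


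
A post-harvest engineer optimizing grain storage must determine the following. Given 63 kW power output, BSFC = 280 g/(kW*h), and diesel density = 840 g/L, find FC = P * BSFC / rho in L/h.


FC = P * BSFC / rho_fuel
   = 63 * 280 / 840
   = 17640 / 840
   = 21 L/h


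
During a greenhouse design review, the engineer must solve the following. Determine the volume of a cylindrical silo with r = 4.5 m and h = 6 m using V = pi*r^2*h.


V = pi * r^2 * h
  = pi * 4.5^2 * 6
  = pi * 20.25 * 6
  = 381.70 m^3


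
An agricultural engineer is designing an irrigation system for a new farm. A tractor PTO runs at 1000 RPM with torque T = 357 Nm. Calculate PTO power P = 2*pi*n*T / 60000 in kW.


P = 2*pi*n*T / 60000
  = 2*pi * 1000 * 357 / 60000
  = 2243097.15 / 60000
  = 37.38 kW


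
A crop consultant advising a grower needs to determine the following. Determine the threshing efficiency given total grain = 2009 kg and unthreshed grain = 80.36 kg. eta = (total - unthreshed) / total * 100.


eta = (total - unthreshed) / total * 100
    = (2009 - 80.36) / 2009 * 100
    = 1928.64 / 2009 * 100
    = 96%


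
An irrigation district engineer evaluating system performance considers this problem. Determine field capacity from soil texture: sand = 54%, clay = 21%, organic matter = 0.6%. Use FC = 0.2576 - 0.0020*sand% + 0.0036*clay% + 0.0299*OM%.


FC = 0.2576 - 0.0020*54 + 0.0036*21 + 0.0299*0.6
   = 0.2576 - 0.1080 + 0.0756 + 0.0179
   = 0.2431


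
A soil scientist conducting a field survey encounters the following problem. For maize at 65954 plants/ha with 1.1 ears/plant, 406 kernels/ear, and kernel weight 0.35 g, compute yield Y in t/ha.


Y = density * ears * kernels * kw
  = 65954 * 1.1 * 406 * 0.35 g/ha
  = 10309269.74 g/ha
  = 10309.27 kg/ha = 10.31 t/ha


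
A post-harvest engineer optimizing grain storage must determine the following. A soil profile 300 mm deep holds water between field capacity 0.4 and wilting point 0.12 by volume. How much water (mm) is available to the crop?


AW = (FC - WP) * D
   = (0.4 - 0.12) * 300
   = 0.28 * 300
   = 84 mm


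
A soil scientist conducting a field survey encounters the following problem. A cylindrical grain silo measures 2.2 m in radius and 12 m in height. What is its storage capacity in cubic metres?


V = pi * r^2 * h
  = pi * 2.2^2 * 12
  = pi * 4.84 * 12
  = 182.46 m^3


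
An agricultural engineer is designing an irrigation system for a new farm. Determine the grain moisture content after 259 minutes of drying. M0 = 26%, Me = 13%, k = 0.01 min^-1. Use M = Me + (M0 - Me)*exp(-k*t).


M = Me + (M0 - Me) * e^(-k*t)
  = 13 + (26 - 13) * e^(-0.01*259)
  = 13 + 13 * e^(-2.590)
  = 13 + 13 * 0.07502
  = 13 + 0.9753
  = 13.98%


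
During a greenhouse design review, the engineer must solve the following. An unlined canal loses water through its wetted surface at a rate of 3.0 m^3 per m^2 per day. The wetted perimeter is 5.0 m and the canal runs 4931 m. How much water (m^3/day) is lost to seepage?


S = C * P * L
  = 3.0 * 5.0 * 4931
  = 73965 m^3/day


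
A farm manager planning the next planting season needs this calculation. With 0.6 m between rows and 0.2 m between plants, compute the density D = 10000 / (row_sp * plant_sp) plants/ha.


D = 10000 / (row_sp * plant_sp)
  = 10000 / (0.6 * 0.2)
  = 10000 / 0.1200
  = 83333.33 plants/ha


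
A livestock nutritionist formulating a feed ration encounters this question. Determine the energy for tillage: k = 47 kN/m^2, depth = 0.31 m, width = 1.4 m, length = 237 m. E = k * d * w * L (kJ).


E = k * d * w * L
  = 47 * 0.31 * 1.4 * 237
  = 4834.33 kJ


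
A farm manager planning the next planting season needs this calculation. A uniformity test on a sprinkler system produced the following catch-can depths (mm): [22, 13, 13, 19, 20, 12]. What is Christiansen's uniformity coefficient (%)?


xbar = 99 / 6 = 16.500
sum|xi - xbar| = 23
CU = 100 * (1 - 23 / (6 * 16.500))
   = 100 * (1 - 0.2323)
   = 76.77%


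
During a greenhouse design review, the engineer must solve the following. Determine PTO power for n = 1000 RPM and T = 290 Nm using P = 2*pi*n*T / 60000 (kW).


P = 2*pi*n*T / 60000
  = 2*pi * 1000 * 290 / 60000
  = 1822123.74 / 60000
  = 30.37 kW


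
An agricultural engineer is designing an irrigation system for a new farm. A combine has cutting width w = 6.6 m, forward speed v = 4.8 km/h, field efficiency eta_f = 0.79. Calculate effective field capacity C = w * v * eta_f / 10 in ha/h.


C = w * v * eta_f / 10
  = 6.6 * 4.8 * 0.79 / 10
  = 25.03 / 10
  = 2.50 ha/h


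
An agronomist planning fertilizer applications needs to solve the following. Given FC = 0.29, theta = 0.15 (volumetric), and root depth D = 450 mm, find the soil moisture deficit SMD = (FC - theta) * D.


SMD = (FC - theta) * D
    = (0.29 - 0.15) * 450
    = 0.140 * 450
    = 63 mm


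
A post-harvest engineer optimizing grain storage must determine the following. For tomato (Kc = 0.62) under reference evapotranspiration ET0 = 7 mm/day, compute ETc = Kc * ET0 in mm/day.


ETc = Kc * ET0
    = 0.62 * 7
    = 4.34 mm/day


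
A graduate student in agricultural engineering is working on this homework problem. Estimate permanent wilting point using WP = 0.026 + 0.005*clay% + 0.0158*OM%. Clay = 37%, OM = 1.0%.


WP = 0.026 + 0.005*37 + 0.0158*1.0
   = 0.026 + 0.1850 + 0.0158
   = 0.2268


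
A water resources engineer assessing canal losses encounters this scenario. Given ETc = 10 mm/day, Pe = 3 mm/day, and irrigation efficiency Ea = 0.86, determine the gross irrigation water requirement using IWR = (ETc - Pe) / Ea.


IWR = (ETc - Pe) / Ea
    = (10 - 3) / 0.86
    = 7 / 0.86
    = 8.14 mm/day


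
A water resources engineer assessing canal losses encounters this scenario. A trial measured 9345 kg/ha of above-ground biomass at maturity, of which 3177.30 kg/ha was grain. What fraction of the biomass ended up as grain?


HI = grain_yield / biomass
   = 3177.30 / 9345
   = 0.34


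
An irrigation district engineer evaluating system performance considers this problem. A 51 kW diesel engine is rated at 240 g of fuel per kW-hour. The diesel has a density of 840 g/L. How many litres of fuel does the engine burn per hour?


FC = P * BSFC / rho_fuel
   = 51 * 240 / 840
   = 12240 / 840
   = 14.57 L/h


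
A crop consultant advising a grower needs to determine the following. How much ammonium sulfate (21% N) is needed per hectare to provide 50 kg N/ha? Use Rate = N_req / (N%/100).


Rate = N_required / (N_content / 100)
     = 50 / (21 / 100)
     = 50 / 0.21
     = 238.10 kg/ha


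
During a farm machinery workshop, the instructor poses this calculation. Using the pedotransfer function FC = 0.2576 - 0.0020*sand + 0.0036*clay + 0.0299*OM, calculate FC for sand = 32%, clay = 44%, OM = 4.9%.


FC = 0.2576 - 0.0020*32 + 0.0036*44 + 0.0299*4.9
   = 0.2576 - 0.0640 + 0.1584 + 0.1465
   = 0.4985


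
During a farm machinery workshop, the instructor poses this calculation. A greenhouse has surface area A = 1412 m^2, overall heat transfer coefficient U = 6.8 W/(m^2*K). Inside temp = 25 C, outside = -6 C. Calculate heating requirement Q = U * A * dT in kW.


dT = 25 - (-6) = 31 K
Q = U * A * dT
  = 6.8 * 1412 * 31
  = 297649.60 W = 297.65 kW


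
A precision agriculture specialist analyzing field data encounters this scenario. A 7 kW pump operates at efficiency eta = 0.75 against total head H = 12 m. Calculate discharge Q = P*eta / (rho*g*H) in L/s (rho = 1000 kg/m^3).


Q = (P * 1000 * eta) / (rho * g * H)
  = (7 * 1000 * 0.75) / (1000 * 9.81 * 12)
  = 5250 / 117720
  = 0.04460 m^3/s = 44.60 L/s


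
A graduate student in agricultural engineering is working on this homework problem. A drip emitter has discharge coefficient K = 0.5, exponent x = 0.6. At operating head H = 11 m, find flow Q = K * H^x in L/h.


Q = K * H^x
  = 0.5 * 11^0.6
  = 0.5 * 4.2154
  = 2.11 L/h


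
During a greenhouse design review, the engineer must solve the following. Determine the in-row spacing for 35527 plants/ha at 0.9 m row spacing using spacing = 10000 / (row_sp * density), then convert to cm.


spacing = 10000 / (row_sp * density)
        = 10000 / (0.9 * 35527)
        = 10000 / 31974.30
        = 0.31275 m = 31.28 cm


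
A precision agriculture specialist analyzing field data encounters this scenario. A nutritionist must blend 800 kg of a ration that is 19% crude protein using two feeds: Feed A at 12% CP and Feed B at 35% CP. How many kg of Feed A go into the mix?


parts_A = CP_b - target = 35 - 19 = 16
parts_B = target - CP_a = 19 - 12 = 7
total_parts = 16 + 7 = 23
Feed A = 800 * 16 / 23 = 556.52 kg
Feed B = 800 * 7 / 23 = 243.48 kg

556.52 kg


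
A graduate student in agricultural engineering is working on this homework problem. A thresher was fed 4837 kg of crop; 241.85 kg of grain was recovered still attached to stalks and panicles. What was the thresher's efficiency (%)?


eta = (total - unthreshed) / total * 100
    = (4837 - 241.85) / 4837 * 100
    = 4595.15 / 4837 * 100
    = 95%


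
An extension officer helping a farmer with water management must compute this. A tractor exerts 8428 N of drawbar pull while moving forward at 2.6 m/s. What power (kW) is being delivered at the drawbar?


P = F * v / 1000
  = 8428 * 2.6 / 1000
  = 21912.80 / 1000
  = 21.91 kW


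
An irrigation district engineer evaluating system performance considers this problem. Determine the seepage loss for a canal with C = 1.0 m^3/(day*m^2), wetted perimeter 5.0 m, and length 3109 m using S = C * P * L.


S = C * P * L
  = 1.0 * 5.0 * 3109
  = 15545 m^3/day


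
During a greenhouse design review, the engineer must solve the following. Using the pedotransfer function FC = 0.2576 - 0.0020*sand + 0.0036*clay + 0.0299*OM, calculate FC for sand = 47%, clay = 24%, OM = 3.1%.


FC = 0.2576 - 0.0020*47 + 0.0036*24 + 0.0299*3.1
   = 0.2576 - 0.0940 + 0.0864 + 0.0927
   = 0.3427


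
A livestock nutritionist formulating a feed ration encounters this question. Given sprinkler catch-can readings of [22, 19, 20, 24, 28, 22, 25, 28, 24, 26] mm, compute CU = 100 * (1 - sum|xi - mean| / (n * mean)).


xbar = 238 / 10 = 23.800
sum|xi - xbar| = 24.400
CU = 100 * (1 - 24.400 / (10 * 23.800))
   = 100 * (1 - 0.1025)
   = 89.75%


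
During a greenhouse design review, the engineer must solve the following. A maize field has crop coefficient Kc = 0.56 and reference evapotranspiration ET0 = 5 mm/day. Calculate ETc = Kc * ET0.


ETc = Kc * ET0
    = 0.56 * 5
    = 2.80 mm/day


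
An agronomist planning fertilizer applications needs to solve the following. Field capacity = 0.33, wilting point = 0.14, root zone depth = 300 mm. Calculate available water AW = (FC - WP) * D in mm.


AW = (FC - WP) * D
   = (0.33 - 0.14) * 300
   = 0.19 * 300
   = 57 mm


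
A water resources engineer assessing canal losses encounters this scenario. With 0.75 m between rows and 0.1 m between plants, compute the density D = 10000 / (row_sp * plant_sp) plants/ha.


D = 10000 / (row_sp * plant_sp)
  = 10000 / (0.75 * 0.1)
  = 10000 / 0.0750
  = 133333.33 plants/ha
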